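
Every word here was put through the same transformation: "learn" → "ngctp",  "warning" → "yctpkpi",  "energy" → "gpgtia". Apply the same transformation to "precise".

rtgekug

Compare letters: l→n is +2, e→g is +2, a→c is +2 — a constant shift. Each letter is shifted forward by 2 in the alphabet (a Caesar shift of +2).
On precise: p+2=r, r+2=t, e+2=g, c+2=e, i+2=k, s+2=u, e+2=g.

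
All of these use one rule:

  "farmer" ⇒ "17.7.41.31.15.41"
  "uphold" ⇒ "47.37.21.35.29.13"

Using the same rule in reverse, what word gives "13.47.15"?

f(#6)→17 and a(#1)→7: differences scale by 2, so n = 2·pos + 5. Each letter becomes 2×(its alphabet position, a=1..z=26) + 5.
Decoding 13.47.15: 13→(13−5)÷2=4=d, 47→(47−5)÷2=21=u, 15→(15−5)÷2=5=e.

due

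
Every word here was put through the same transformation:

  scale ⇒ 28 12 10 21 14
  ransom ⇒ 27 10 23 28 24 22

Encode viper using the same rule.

Letters become their 1-based position plus 9 (so a→10, b→11, …).
Applying it to viper: v=22→31, i=9→18, p=16→25, e=5→14, r=18→27.

31 18 25 14 27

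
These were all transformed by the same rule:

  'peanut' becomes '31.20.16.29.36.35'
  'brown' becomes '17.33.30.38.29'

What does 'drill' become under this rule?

19.33.24.27.27

p is letter #16 and maps to 31: an offset of 15. Letters become their 1-based position plus 15 (so a→16, b→17, …).
For drill: d=4→19, r=18→33, i=9→24, l=12→27, l=12→27.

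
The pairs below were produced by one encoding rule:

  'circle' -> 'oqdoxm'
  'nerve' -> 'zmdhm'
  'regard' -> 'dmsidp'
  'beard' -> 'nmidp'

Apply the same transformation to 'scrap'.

The rule splits by letter class: vowels +8, consonants +12.
Applying it to scrap: s(cons)+12=e, c(cons)+12=o, r(cons)+12=d, a(vowel)+8=i, p(cons)+12=b.

eodib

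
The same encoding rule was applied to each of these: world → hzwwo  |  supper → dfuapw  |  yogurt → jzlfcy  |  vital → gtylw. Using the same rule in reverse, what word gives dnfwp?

scale

Shifts by position in world: pos 0: w→h (+11), pos 1: o→z (+11), pos 2: r→w (+5), pos 3: l→w (+11), pos 4: d→o (+11) — repeating every 3. It's a Vigenère-style cipher with numeric key [11,11,5]: position i shifts by key[i mod 3].
Undoing it on dnfwp: d−11=s, n−11=c, f−5=a, w−11=l, p−11=e.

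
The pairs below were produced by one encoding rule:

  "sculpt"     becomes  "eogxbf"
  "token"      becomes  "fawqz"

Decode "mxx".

all

Compare letters: s→e is +12, c→o is +12, u→g is +12 — a constant shift. This is a Caesar cipher with shift 12.
Reversing it on mxx: m−12=a, x−12=l, x−12=l.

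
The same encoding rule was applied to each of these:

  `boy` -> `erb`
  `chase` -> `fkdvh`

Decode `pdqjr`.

Compare letters: b→e is +3, o→r is +3, y→b is +3 — a constant shift. It's a constant shift of +3 (ROT3).
Decoding pdqjr: p−3=m, d−3=a, q−3=n, j−3=g, r−3=o.

mango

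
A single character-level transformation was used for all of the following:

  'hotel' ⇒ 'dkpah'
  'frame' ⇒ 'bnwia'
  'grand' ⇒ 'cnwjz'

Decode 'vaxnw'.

zebra

Compare letters: h→d is +22, o→k is +22, t→p is +22 — a constant shift. This is a Caesar cipher with shift 22.
Reversing it on vaxnw: v−22=z, a−22=e, x−22=b, n−22=r, w−22=a.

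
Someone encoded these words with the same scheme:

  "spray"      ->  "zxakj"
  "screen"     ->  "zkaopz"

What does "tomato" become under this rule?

awvkea

In spray: s→z is +7, p→x is +8, r→a is +9, a→k is +10 — the shift increases by 1 each position. Each letter shifts forward by (position + 7), i.e. 7, 8, 9, … — the shift grows by one for each successive letter.
On tomato: t+7=a, o+8=w, m+9=v, a+10=k, t+11=e, o+12=a.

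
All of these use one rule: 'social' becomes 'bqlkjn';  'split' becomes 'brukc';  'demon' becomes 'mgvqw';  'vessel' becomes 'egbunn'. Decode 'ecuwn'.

value

Shifts by position in social: pos 0: s→b (+9), pos 1: o→q (+2), pos 2: c→l (+9), pos 3: i→k (+2) — repeating every 2. The shifts repeat in a cycle of length 2: positions 0,1,… shift by +9, +2, then the pattern repeats.
Decoding ecuwn: e−9=v, c−2=a, u−9=l, w−2=u, n−9=e.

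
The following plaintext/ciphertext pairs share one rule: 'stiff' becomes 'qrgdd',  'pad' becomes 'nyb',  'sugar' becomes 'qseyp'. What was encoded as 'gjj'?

Compare letters: s→q is +24, t→r is +24, i→g is +24 — a constant shift. Every letter moves 24 places later in the alphabet, wrapping around z→a.
Undoing it on gjj: g−24=i, j−24=l, j−24=l.

ill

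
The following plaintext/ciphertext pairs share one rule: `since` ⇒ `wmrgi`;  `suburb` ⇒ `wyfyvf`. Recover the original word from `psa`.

Compare letters: s→w is +4, i→m is +4, n→r is +4 — a constant shift. This is a Caesar cipher with shift 4.
Undoing it on psa: p−4=l, s−4=o, a−4=w.

low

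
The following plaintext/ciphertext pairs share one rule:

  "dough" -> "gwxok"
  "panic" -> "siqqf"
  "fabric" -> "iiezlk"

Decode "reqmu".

owner

Shifts by position in dough: pos 0: d→g (+3), pos 1: o→w (+8), pos 2: u→x (+3), pos 3: g→o (+8) — repeating every 2. The shifts repeat in a cycle of length 2: positions 0,1,… shift by +3, +8, then the pattern repeats.
Undoing it on reqmu: r−3=o, e−8=w, q−3=n, m−8=e, u−3=r.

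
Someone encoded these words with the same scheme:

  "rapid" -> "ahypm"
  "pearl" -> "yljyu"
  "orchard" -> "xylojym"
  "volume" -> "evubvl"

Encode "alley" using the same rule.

jsulh

Shifts by position in rapid: pos 0: r→a (+9), pos 1: a→h (+7), pos 2: p→y (+9), pos 3: i→p (+7) — repeating every 2. The shifts repeat in a cycle of length 2: positions 0,1,… shift by +9, +7, then the pattern repeats.
For alley: a+9=j, l+7=s, l+9=u, e+7=l, y+9=h.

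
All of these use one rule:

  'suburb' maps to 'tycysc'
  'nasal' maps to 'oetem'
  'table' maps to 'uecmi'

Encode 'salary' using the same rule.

The shift depends on letter class: consonant s→t is +1, but vowel u→y is +4. Vowels shift forward by 4 and consonants shift forward by 1.
Applying it to salary: s(cons)+1=t, a(vowel)+4=e, l(cons)+1=m, a(vowel)+4=e, r(cons)+1=s, y(cons)+1=z.

temesz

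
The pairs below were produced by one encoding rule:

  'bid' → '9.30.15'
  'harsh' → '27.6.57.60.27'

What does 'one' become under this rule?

48.45.18

The formula is n = 3×(alphabet index, a=1) + 3.
For one: o=15→48, n=14→45, e=5→18.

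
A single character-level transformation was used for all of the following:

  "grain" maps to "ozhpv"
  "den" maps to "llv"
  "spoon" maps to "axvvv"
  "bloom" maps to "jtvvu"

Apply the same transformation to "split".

axtpb

The shift depends on letter class: consonant g→o is +8, but vowel a→h is +7. The rule splits by letter class: vowels +7, consonants +8.
For split: s(cons)+8=a, p(cons)+8=x, l(cons)+8=t, i(vowel)+7=p, t(cons)+8=b.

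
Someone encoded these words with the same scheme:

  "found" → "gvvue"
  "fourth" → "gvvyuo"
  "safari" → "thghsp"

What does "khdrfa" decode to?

Shifts by position in found: pos 0: f→g (+1), pos 1: o→v (+7), pos 2: u→v (+1), pos 3: n→u (+7) — repeating every 2. It's a Vigenère-style cipher with numeric key [1,7]: position i shifts by key[i mod 2].
Reversing it on khdrfa: k−1=j, h−7=a, d−1=c, r−7=k, f−1=e, a−7=t.

jacket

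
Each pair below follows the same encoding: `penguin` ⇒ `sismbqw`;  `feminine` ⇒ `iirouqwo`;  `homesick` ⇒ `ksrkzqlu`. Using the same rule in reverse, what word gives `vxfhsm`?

stable

In penguin: p→s is +3, e→i is +4, n→s is +5, g→m is +6 — the shift increases by 1 each position. Letter i (0-indexed) is shifted by i+3, so successive shifts are 3, 4, 5, ….
Reversing it on vxfhsm: v−3=s, x−4=t, f−5=a, h−6=b, s−7=l, m−8=e.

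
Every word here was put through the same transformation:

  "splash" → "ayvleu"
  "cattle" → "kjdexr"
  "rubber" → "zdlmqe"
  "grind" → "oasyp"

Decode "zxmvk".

The shift increases by 1 at each position, starting from +8: 8, 9, 10, ….
Decoding zxmvk: z−8=r, x−9=o, m−10=c, v−11=k, k−12=y.

rocky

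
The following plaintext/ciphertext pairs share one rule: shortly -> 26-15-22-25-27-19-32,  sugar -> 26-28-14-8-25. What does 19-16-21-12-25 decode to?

liner

s is letter #19 and maps to 26: an offset of 7. Letters become their 1-based position plus 7 (so a→8, b→9, …).
Decoding 19-16-21-12-25: 19→(19−7)÷1=12=l, 16→(16−7)÷1=9=i, 21→(21−7)÷1=14=n, 12→(12−7)÷1=5=e, 25→(25−7)÷1=18=r.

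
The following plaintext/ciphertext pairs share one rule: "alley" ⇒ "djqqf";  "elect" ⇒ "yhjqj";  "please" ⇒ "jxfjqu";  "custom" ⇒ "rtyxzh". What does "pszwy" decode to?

The output letters match the input read backwards, each shifted +5: alley reversed is yella. The word is reversed, then every letter is shifted forward by 5.
Undoing it on pszwy: shift back: p−5=k, s−5=n, z−5=u, w−5=r, y−5=t → knurt; then reverse → trunk.

trunk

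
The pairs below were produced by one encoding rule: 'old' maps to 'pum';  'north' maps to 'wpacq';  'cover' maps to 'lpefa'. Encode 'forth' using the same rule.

The rule splits by letter class: vowels +1, consonants +9.
Applying it to forth: f(cons)+9=o, o(vowel)+1=p, r(cons)+9=a, t(cons)+9=c, h(cons)+9=q.

opacq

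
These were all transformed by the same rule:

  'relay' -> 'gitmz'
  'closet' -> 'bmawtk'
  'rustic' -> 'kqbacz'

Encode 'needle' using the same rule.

mtlmmv

The output letters match the input read backwards, each shifted +8: relay reversed is yaler. Two steps: reverse the string, then apply a Caesar shift of +8.
Applying it to needle: reverse → eldeen; then shift: e+8=m, l+8=t, d+8=l, e+8=m, e+8=m, n+8=v.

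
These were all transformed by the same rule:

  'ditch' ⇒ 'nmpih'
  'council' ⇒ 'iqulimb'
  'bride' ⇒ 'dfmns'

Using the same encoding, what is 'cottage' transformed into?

iqppycs

d(3)→n(13) and i(8)→m(12) fit y≡5x+24 (mod 26); the inverse of 5 mod 26 is 21. Each letter's alphabet position (a=0..z=25) is mapped through 5·x+24 mod 26 — an affine cipher.
Applying it to cottage: c(2)→5·2+24≡8=i; o(14)→5·14+24≡16=q; t(19)→5·19+24≡15=p; t(19)→5·19+24≡15=p; a(0)→5·0+24≡24=y; g(6)→5·6+24≡2=c; e(4)→5·4+24≡18=s (all mod 26).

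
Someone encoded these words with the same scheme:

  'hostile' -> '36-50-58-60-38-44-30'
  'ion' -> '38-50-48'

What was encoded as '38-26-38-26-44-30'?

h(#8)→36 and o(#15)→50: differences scale by 2, so n = 2·pos + 20. Each letter becomes 2×(its alphabet position, a=1..z=26) + 20.
Undoing it on 38-26-38-26-44-30: 38→(38−20)÷2=9=i, 26→(26−20)÷2=3=c, 38→(38−20)÷2=9=i, 26→(26−20)÷2=3=c, 44→(44−20)÷2=12=l, 30→(30−20)÷2=5=e.

icicle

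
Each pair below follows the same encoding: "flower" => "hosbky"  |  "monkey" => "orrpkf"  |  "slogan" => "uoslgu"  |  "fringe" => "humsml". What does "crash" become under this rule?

euexn

In flower: f→h is +2, l→o is +3, o→s is +4, w→b is +5 — the shift increases by 1 each position. Letter i (0-indexed) is shifted by i+2, so successive shifts are 2, 3, 4, ….
On crash: c+2=e, r+3=u, a+4=e, s+5=x, h+6=n.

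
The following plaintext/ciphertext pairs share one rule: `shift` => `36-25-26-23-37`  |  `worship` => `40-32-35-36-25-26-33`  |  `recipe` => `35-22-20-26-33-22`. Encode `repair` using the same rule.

35-22-33-18-26-35

s is letter #19 and maps to 36: an offset of 17. Each letter is replaced by its alphabet position (a=1..z=26) + 17.
Applying it to repair: r=18→35, e=5→22, p=16→33, a=1→18, i=9→26, r=18→35.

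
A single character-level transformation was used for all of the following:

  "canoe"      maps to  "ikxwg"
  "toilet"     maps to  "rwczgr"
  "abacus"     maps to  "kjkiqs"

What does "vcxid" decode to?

c(2)→i(8) and a(0)→k(10) fit y≡25x+10 (mod 26); the inverse of 25 mod 26 is 25. Treating letters as 0–25, the rule is x ↦ 25x + 10 (mod 26).
Reversing it on vcxid: v(21)→25·(21−10)≡15=p; c(2)→25·(2−10)≡8=i; x(23)→25·(23−10)≡13=n; i(8)→25·(8−10)≡2=c; d(3)→25·(3−10)≡7=h (all mod 26).

pinch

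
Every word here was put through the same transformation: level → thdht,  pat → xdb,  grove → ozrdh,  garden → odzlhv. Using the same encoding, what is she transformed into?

aph

The shift depends on letter class: consonant l→t is +8, but vowel e→h is +3. The rule splits by letter class: vowels +3, consonants +8.
For she: s(cons)+8=a, h(cons)+8=p, e(vowel)+3=h.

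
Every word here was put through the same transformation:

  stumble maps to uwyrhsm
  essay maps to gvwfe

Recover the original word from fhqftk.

demand

Letter i (0-indexed) is shifted by i+2, so successive shifts are 2, 3, 4, ….
Undoing it on fhqftk: f−2=d, h−3=e, q−4=m, f−5=a, t−6=n, k−7=d.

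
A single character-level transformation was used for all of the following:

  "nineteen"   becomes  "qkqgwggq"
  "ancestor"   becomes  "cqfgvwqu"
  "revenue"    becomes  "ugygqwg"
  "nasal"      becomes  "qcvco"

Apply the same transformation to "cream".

fugcp

Two shifts are in play — +2 for a/e/i/o/u, +3 for every other letter.
On cream: c(cons)+3=f, r(cons)+3=u, e(vowel)+2=g, a(vowel)+2=c, m(cons)+3=p.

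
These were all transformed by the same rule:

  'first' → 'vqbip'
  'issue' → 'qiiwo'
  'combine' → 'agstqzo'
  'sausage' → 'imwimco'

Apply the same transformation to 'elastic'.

olmipqa

Each letter's alphabet position (a=0..z=25) is mapped through 7·x+12 mod 26 — an affine cipher.
For elastic: e(4)→7·4+12≡14=o; l(11)→7·11+12≡11=l; a(0)→7·0+12≡12=m; s(18)→7·18+12≡8=i; t(19)→7·19+12≡15=p; i(8)→7·8+12≡16=q; c(2)→7·2+12≡0=a (all mod 26).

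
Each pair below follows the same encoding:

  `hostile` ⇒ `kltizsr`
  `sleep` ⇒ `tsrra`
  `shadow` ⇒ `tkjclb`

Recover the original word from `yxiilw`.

button

h(7)→k(10) and o(14)→l(11) fit y≡15x+9 (mod 26); the inverse of 15 mod 26 is 7. Treating letters as 0–25, the rule is x ↦ 15x + 9 (mod 26).
Reversing it on yxiilw: y(24)→7·(24−9)≡1=b; x(23)→7·(23−9)≡20=u; i(8)→7·(8−9)≡19=t; i(8)→7·(8−9)≡19=t; l(11)→7·(11−9)≡14=o; w(22)→7·(22−9)≡13=n (all mod 26).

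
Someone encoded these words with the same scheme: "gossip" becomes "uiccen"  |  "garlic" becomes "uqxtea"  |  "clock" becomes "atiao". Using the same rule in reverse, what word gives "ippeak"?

office

g(6)→u(20) and o(14)→i(8) fit y≡5x+16 (mod 26); the inverse of 5 mod 26 is 21. Each letter's alphabet position (a=0..z=25) is mapped through 5·x+16 mod 26 — an affine cipher.
Decoding ippeak: i(8)→21·(8−16)≡14=o; p(15)→21·(15−16)≡5=f; p(15)→21·(15−16)≡5=f; e(4)→21·(4−16)≡8=i; a(0)→21·(0−16)≡2=c; k(10)→21·(10−16)≡4=e (all mod 26).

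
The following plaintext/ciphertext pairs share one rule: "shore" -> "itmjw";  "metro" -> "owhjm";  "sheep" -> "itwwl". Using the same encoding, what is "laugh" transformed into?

pagut

s(18)→i(8) and h(7)→t(19) fit y≡25x+0 (mod 26); the inverse of 25 mod 26 is 25. This is an affine cipher: with a=0,…,z=25, each position x becomes (25x+0) mod 26.
Applying it to laugh: l(11)→25·11+0≡15=p; a(0)→25·0+0≡0=a; u(20)→25·20+0≡6=g; g(6)→25·6+0≡20=u; h(7)→25·7+0≡19=t (all mod 26).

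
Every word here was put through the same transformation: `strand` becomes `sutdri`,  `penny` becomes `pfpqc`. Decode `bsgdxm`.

breath

In strand: s→s is +0, t→u is +1, r→t is +2, a→d is +3 — the shift increases by 1 each position. Each letter shifts forward by its position index (0, 1, 2, …) — the shift grows by one for each successive letter.
Decoding bsgdxm: b−0=b, s−1=r, g−2=e, d−3=a, x−4=t, m−5=h.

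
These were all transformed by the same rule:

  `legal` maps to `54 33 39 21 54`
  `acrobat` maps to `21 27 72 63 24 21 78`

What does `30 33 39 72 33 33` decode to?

degree

l(#12)→54 and e(#5)→33: differences scale by 3, so n = 3·pos + 18. The formula is n = 3×(alphabet index, a=1) + 18.
Undoing it on 30 33 39 72 33 33: 30→(30−18)÷3=4=d, 33→(33−18)÷3=5=e, 39→(39−18)÷3=7=g, 72→(72−18)÷3=18=r, 33→(33−18)÷3=5=e, 33→(33−18)÷3=5=e.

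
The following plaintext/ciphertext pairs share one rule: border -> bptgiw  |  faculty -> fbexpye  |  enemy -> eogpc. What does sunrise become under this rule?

svpumxk

In border: b→b is +0, o→p is +1, r→t is +2, d→g is +3 — the shift increases by 1 each position. Letter i (0-indexed) is shifted by i+0, so successive shifts are 0, 1, 2, ….
On sunrise: s+0=s, u+1=v, n+2=p, r+3=u, i+4=m, s+5=x, e+6=k.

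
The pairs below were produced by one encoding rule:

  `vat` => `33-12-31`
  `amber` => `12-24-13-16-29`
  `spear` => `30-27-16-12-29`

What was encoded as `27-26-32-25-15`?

v is letter #22 and maps to 33: an offset of 11. Each letter is replaced by its alphabet position (a=1..z=26) + 11.
Reversing it on 27-26-32-25-15: 27→(27−11)÷1=16=p, 26→(26−11)÷1=15=o, 32→(32−11)÷1=21=u, 25→(25−11)÷1=14=n, 15→(15−11)÷1=4=d.

pound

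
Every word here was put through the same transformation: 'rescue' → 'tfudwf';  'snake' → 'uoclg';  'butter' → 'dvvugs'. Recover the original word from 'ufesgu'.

Shifts by position in rescue: pos 0: r→t (+2), pos 1: e→f (+1), pos 2: s→u (+2), pos 3: c→d (+1) — repeating every 2. It's a Vigenère-style cipher with numeric key [2,1]: position i shifts by key[i mod 2].
Decoding ufesgu: u−2=s, f−1=e, e−2=c, s−1=r, g−2=e, u−1=t.

secret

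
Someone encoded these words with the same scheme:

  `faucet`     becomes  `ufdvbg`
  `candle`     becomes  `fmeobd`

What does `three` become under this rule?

ffsiu

The output letters match the input read backwards, each shifted +1: faucet reversed is tecuaf. Two steps: reverse the string, then apply a Caesar shift of +1.
On three: reverse → eerht; then shift: e+1=f, e+1=f, r+1=s, h+1=i, t+1=u.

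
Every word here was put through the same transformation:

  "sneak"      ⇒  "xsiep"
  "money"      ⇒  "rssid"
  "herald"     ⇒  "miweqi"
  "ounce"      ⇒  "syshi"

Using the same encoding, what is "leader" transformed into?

qieiiw

Vowels shift forward by 4 and consonants shift forward by 5.
For leader: l(cons)+5=q, e(vowel)+4=i, a(vowel)+4=e, d(cons)+5=i, e(vowel)+4=i, r(cons)+5=w.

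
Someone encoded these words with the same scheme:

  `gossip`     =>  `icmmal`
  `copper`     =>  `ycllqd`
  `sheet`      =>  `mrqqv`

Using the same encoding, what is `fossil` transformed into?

g(6)→i(8) and o(14)→c(2) fit y≡9x+6 (mod 26); the inverse of 9 mod 26 is 3. Each letter's alphabet position (a=0..z=25) is mapped through 9·x+6 mod 26 — an affine cipher.
On fossil: f(5)→9·5+6≡25=z; o(14)→9·14+6≡2=c; s(18)→9·18+6≡12=m; s(18)→9·18+6≡12=m; i(8)→9·8+6≡0=a; l(11)→9·11+6≡1=b (all mod 26).

zcmmab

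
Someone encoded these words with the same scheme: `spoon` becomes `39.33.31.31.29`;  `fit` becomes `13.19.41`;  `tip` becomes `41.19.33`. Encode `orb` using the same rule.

31.37.5

Each letter becomes 2×(its alphabet position, a=1..z=26) + 1.
Applying it to orb: o=15→31, r=18→37, b=2→5.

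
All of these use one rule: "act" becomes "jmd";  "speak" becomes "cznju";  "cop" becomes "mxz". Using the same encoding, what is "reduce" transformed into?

bnndmn

Two shifts are in play — +9 for a/e/i/o/u, +10 for every other letter.
Applying it to reduce: r(cons)+10=b, e(vowel)+9=n, d(cons)+10=n, u(vowel)+9=d, c(cons)+10=m, e(vowel)+9=n.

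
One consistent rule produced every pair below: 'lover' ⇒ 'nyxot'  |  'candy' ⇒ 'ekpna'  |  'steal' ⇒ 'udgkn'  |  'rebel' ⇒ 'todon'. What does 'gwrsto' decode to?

empire

It's a Vigenère-style cipher with numeric key [2,10]: position i shifts by key[i mod 2].
Undoing it on gwrsto: g−2=e, w−10=m, r−2=p, s−10=i, t−2=r, o−10=e.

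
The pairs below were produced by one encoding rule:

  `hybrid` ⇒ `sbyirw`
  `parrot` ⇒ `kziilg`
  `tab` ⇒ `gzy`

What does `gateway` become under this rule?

tzgvdzb

Each pair mirrors across the alphabet (h↔s, y↔b, b↔y): positions sum to 25. This is the alphabet-reversal cipher (Atbash): a becomes z, b becomes y, etc.
For gateway: g↔t, a↔z, t↔g, e↔v, w↔d, a↔z, y↔b.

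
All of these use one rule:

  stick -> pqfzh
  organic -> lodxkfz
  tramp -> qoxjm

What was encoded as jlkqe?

Compare letters: s→p is +23, t→q is +23, i→f is +23 — a constant shift. Every letter moves 23 places later in the alphabet, wrapping around z→a.
Reversing it on jlkqe: j−23=m, l−23=o, k−23=n, q−23=t, e−23=h.

month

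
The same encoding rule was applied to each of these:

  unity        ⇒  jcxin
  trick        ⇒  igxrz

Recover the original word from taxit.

elite

Compare letters: u→j is +15, n→c is +15, i→x is +15 — a constant shift. Each letter is shifted forward by 15 in the alphabet (a Caesar shift of +15).
Decoding taxit: t−15=e, a−15=l, x−15=i, i−15=t, t−15=e.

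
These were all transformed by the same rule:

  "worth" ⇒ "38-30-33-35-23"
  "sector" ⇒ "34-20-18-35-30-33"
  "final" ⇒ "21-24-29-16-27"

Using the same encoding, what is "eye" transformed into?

20-40-20

Each letter is replaced by its alphabet position (a=1..z=26) + 15.
On eye: e=5→20, y=25→40, e=5→20.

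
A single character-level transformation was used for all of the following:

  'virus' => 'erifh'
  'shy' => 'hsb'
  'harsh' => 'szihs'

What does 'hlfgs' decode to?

south

Each pair mirrors across the alphabet (v↔e, i↔r, r↔i): positions sum to 25. Letters are reflected about the middle of the alphabet (position → 25−position): Atbash.
Undoing it on hlfgs: h↔s, l↔o, f↔u, g↔t, s↔h.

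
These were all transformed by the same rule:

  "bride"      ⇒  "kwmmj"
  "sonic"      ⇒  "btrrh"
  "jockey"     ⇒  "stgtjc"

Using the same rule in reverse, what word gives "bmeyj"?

shape

It's a Vigenère-style cipher with numeric key [9,5,4]: position i shifts by key[i mod 3].
Undoing it on bmeyj: b−9=s, m−5=h, e−4=a, y−9=p, j−5=e.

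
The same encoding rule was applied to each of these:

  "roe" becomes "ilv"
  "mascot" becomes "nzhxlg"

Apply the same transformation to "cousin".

xlfhrm

Each pair mirrors across the alphabet (r↔i, o↔l, e↔v): positions sum to 25. Letters are reflected about the middle of the alphabet (position → 25−position): Atbash.
For cousin: c↔x, o↔l, u↔f, s↔h, i↔r, n↔m.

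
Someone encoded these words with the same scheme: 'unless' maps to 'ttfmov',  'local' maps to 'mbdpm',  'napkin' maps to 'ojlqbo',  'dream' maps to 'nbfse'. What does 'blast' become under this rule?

The output letters match the input read backwards, each shifted +1: unless reversed is sselnu. The word is reversed, then every letter is shifted forward by 1.
On blast: reverse → tsalb; then shift: t+1=u, s+1=t, a+1=b, l+1=m, b+1=c.

utbmc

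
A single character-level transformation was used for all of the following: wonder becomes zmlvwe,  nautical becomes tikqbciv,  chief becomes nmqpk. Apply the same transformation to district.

bkqzbaql

The output letters match the input read backwards, each shifted +8: wonder reversed is rednow. The word is reversed, then every letter is shifted forward by 8.
Applying it to district: reverse → tcirtsid; then shift: t+8=b, c+8=k, i+8=q, r+8=z, t+8=b, s+8=a, i+8=q, d+8=l.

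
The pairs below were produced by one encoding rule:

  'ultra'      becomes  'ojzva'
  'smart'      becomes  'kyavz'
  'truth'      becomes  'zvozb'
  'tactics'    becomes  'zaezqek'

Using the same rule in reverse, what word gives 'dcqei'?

u(20)→o(14) and l(11)→j(9) fit y≡15x+0 (mod 26); the inverse of 15 mod 26 is 7. Treating letters as 0–25, the rule is x ↦ 15x + 0 (mod 26).
Reversing it on dcqei: d(3)→7·(3−0)≡21=v; c(2)→7·(2−0)≡14=o; q(16)→7·(16−0)≡8=i; e(4)→7·(4−0)≡2=c; i(8)→7·(8−0)≡4=e (all mod 26).

voice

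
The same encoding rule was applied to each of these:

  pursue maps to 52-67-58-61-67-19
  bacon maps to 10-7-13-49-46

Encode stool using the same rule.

Each letter becomes 3×(its alphabet position, a=1..z=26) + 4.
Applying it to stool: s=19→61, t=20→64, o=15→49, o=15→49, l=12→40.

61-64-49-49-40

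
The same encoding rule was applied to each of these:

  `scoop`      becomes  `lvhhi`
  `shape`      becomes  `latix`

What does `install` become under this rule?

Compare letters: s→l is +19, c→v is +19, o→h is +19 — a constant shift. This is a Caesar cipher with shift 19.
For install: i+19=b, n+19=g, s+19=l, t+19=m, a+19=t, l+19=e, l+19=e.

bglmtee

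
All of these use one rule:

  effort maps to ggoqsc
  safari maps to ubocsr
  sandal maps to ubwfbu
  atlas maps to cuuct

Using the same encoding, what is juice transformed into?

lvref

Shifts by position in effort: pos 0: e→g (+2), pos 1: f→g (+1), pos 2: f→o (+9), pos 3: o→q (+2), pos 4: r→s (+1), pos 5: t→c (+9) — repeating every 3. The shifts repeat in a cycle of length 3: positions 0,1,… shift by +2, +1, +9, then the pattern repeats.
For juice: j+2=l, u+1=v, i+9=r, c+2=e, e+1=f.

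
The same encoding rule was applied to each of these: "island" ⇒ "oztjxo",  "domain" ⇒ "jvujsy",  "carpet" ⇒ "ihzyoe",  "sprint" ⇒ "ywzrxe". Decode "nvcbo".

house

Letter i (0-indexed) is shifted by i+6, so successive shifts are 6, 7, 8, ….
Decoding nvcbo: n−6=h, v−7=o, c−8=u, b−9=s, o−10=e.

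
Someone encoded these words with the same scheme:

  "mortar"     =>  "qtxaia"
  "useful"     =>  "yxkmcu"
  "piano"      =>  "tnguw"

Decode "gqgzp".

clash

In mortar: m→q is +4, o→t is +5, r→x is +6, t→a is +7 — the shift increases by 1 each position. Letter i (0-indexed) is shifted by i+4, so successive shifts are 4, 5, 6, ….
Reversing it on gqgzp: g−4=c, q−5=l, g−6=a, z−7=s, p−8=h.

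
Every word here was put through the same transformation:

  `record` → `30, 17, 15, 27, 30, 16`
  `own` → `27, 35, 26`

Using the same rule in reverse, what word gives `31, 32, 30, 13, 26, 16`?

strand

r is letter #18 and maps to 30: an offset of 12. The number is (letter's place in the alphabet, a=1) + 12.
Reversing it on 31, 32, 30, 13, 26, 16: 31→(31−12)÷1=19=s, 32→(32−12)÷1=20=t, 30→(30−12)÷1=18=r, 13→(13−12)÷1=1=a, 26→(26−12)÷1=14=n, 16→(16−12)÷1=4=d.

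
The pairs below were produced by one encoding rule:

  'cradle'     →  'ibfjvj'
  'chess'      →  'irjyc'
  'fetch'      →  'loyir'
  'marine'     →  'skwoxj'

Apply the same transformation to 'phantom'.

vrftdts

A repeating key of period 3 is used — shifts +6, +10, +5 over and over.
On phantom: p+6=v, h+10=r, a+5=f, n+6=t, t+10=d, o+5=t, m+6=s.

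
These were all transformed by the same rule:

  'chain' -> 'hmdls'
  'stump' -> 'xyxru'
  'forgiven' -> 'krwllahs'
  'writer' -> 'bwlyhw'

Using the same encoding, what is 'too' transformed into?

The shift depends on letter class: consonant c→h is +5, but vowel a→d is +3. The rule splits by letter class: vowels +3, consonants +5.
On too: t(cons)+5=y, o(vowel)+3=r, o(vowel)+3=r.

yrr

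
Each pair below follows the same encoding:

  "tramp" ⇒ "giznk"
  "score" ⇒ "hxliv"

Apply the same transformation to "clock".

xolxp

Each pair mirrors across the alphabet (t↔g, r↔i, a↔z): positions sum to 25. Each letter is replaced by its mirror in the alphabet: a↔z, b↔y, c↔x, and so on (the Atbash cipher).
For clock: c↔x, l↔o, o↔l, c↔x, k↔p.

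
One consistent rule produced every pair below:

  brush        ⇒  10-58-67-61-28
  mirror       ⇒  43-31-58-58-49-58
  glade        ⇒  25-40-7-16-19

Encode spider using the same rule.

The formula is n = 3×(alphabet index, a=1) + 4.
For spider: s=19→61, p=16→52, i=9→31, d=4→16, e=5→19, r=18→58.

61-52-31-16-19-58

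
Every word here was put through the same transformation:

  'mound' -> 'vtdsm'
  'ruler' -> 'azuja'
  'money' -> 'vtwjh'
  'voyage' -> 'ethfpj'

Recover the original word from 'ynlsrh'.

Shifts by position in mound: pos 0: m→v (+9), pos 1: o→t (+5), pos 2: u→d (+9), pos 3: n→s (+5) — repeating every 2. A repeating key of period 2 is used — shifts +9, +5 over and over.
Decoding ynlsrh: y−9=p, n−5=i, l−9=c, s−5=n, r−9=i, h−5=c.

picnic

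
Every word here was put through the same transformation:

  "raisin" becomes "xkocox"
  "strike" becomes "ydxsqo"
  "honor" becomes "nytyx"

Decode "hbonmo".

Shifts by position in raisin: pos 0: r→x (+6), pos 1: a→k (+10), pos 2: i→o (+6), pos 3: s→c (+10) — repeating every 2. The shifts repeat in a cycle of length 2: positions 0,1,… shift by +6, +10, then the pattern repeats.
Undoing it on hbonmo: h−6=b, b−10=r, o−6=i, n−10=d, m−6=g, o−10=e.

bridge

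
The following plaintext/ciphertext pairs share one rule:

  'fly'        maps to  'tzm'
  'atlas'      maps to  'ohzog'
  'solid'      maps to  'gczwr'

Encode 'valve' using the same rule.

jozjs

Compare letters: f→t is +14, l→z is +14, y→m is +14 — a constant shift. Every letter moves 14 places later in the alphabet, wrapping around z→a.
For valve: v+14=j, a+14=o, l+14=z, v+14=j, e+14=s.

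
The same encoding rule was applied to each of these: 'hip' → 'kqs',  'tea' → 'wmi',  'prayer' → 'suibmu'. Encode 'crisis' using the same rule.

fuqvqv

The shift depends on letter class: consonant h→k is +3, but vowel i→q is +8. Two shifts are in play — +8 for a/e/i/o/u, +3 for every other letter.
On crisis: c(cons)+3=f, r(cons)+3=u, i(vowel)+8=q, s(cons)+3=v, i(vowel)+8=q, s(cons)+3=v.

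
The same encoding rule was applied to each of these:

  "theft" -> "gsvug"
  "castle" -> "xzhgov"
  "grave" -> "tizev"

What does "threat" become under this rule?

gsivzg

Each pair mirrors across the alphabet (t↔g, h↔s, e↔v): positions sum to 25. This is the alphabet-reversal cipher (Atbash): a becomes z, b becomes y, etc.
On threat: t↔g, h↔s, r↔i, e↔v, a↔z, t↔g.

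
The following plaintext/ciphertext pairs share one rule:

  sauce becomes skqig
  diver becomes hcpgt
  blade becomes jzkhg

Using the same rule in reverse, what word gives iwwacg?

s(18)→s(18) and a(0)→k(10) fit y≡25x+10 (mod 26); the inverse of 25 mod 26 is 25. Treating letters as 0–25, the rule is x ↦ 25x + 10 (mod 26).
Undoing it on iwwacg: i(8)→25·(8−10)≡2=c; w(22)→25·(22−10)≡14=o; w(22)→25·(22−10)≡14=o; a(0)→25·(0−10)≡10=k; c(2)→25·(2−10)≡8=i; g(6)→25·(6−10)≡4=e (all mod 26).

cookie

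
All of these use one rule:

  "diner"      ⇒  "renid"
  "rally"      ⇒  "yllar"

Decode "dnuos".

The output letters match the input read backwards: diner reversed is renid. The word is simply reversed.
Decoding dnuos: then reverse → sound.

sound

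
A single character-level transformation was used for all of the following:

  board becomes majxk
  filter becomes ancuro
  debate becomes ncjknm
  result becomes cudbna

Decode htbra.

risky

The output letters match the input read backwards, each shifted +9: board reversed is draob. The word is reversed, then every letter is shifted forward by 9.
Decoding htbra: shift back: h−9=y, t−9=k, b−9=s, r−9=i, a−9=r → yksir; then reverse → risky.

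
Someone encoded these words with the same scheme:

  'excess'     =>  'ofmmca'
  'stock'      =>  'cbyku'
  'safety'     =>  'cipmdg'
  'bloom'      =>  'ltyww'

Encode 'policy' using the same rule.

It's a Vigenère-style cipher with numeric key [10,8]: position i shifts by key[i mod 2].
Applying it to policy: p+10=z, o+8=w, l+10=v, i+8=q, c+10=m, y+8=g.

zwvqmg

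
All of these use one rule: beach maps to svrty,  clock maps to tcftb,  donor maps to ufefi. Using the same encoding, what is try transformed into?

Compare letters: b→s is +17, e→v is +17, a→r is +17 — a constant shift. This is a Caesar cipher with shift 17.
For try: t+17=k, r+17=i, y+17=p.

kip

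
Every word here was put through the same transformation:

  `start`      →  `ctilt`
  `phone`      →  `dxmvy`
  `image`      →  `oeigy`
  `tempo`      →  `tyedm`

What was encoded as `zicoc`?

basis

s(18)→c(2) and t(19)→t(19) fit y≡17x+8 (mod 26); the inverse of 17 mod 26 is 23. Treating letters as 0–25, the rule is x ↦ 17x + 8 (mod 26).
Reversing it on zicoc: z(25)→23·(25−8)≡1=b; i(8)→23·(8−8)≡0=a; c(2)→23·(2−8)≡18=s; o(14)→23·(14−8)≡8=i; c(2)→23·(2−8)≡18=s (all mod 26).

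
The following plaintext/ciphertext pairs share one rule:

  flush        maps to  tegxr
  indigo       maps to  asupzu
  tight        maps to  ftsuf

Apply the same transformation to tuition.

zaufugf

The output letters match the input read backwards, each shifted +12: flush reversed is hsulf. Two steps: reverse the string, then apply a Caesar shift of +12.
On tuition: reverse → noitiut; then shift: n+12=z, o+12=a, i+12=u, t+12=f, i+12=u, u+12=g, t+12=f.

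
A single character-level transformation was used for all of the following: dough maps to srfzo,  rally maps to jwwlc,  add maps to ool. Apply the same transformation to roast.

Read the word backwards and shift each letter +11.
On roast: reverse → tsaor; then shift: t+11=e, s+11=d, a+11=l, o+11=z, r+11=c.

edlzc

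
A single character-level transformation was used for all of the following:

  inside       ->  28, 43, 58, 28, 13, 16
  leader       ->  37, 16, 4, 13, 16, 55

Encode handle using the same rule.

25, 4, 43, 13, 37, 16

i(#9)→28 and n(#14)→43: differences scale by 3, so n = 3·pos + 1. With a=1..z=26, the number is 3·pos + 1.
On handle: h=8→25, a=1→4, n=14→43, d=4→13, l=12→37, e=5→16.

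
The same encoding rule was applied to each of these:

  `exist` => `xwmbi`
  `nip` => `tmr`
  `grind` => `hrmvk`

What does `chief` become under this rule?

jimlg

Read the word backwards and shift each letter +4.
Applying it to chief: reverse → feihc; then shift: f+4=j, e+4=i, i+4=m, h+4=l, c+4=g.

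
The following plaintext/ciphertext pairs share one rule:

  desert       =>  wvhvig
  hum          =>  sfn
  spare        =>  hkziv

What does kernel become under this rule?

pvimvo

Each pair mirrors across the alphabet (d↔w, e↔v, s↔h): positions sum to 25. Letters are reflected about the middle of the alphabet (position → 25−position): Atbash.
Applying it to kernel: k↔p, e↔v, r↔i, n↔m, e↔v, l↔o.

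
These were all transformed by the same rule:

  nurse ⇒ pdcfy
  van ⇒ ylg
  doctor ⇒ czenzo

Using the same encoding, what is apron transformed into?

The output letters match the input read backwards, each shifted +11: nurse reversed is esrun. Two steps: reverse the string, then apply a Caesar shift of +11.
For apron: reverse → norpa; then shift: n+11=y, o+11=z, r+11=c, p+11=a, a+11=l.

yzcal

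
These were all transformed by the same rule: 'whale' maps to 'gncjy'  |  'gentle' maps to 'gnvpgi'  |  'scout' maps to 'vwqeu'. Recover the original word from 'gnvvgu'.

Two steps: reverse the string, then apply a Caesar shift of +2.
Decoding gnvvgu: shift back: g−2=e, n−2=l, v−2=t, v−2=t, g−2=e, u−2=s → elttes; then reverse → settle.

settle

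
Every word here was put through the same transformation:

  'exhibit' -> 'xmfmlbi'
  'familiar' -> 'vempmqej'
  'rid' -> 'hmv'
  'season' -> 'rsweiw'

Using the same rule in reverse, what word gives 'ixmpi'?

Read the word backwards and shift each letter +4.
Decoding ixmpi: shift back: i−4=e, x−4=t, m−4=i, p−4=l, i−4=e → etile; then reverse → elite.

elite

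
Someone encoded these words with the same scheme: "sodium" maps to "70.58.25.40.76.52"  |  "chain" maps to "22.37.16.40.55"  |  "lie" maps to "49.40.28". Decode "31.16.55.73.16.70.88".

fantasy

s(#19)→70 and o(#15)→58: differences scale by 3, so n = 3·pos + 13. The formula is n = 3×(alphabet index, a=1) + 13.
Decoding 31.16.55.73.16.70.88: 31→(31−13)÷3=6=f, 16→(16−13)÷3=1=a, 55→(55−13)÷3=14=n, 73→(73−13)÷3=20=t, 16→(16−13)÷3=1=a, 70→(70−13)÷3=19=s, 88→(88−13)÷3=25=y.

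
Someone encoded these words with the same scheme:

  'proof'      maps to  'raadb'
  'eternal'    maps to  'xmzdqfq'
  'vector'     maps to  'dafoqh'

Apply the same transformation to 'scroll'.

xxadoe

Two steps: reverse the string, then apply a Caesar shift of +12.
For scroll: reverse → llorcs; then shift: l+12=x, l+12=x, o+12=a, r+12=d, c+12=o, s+12=e.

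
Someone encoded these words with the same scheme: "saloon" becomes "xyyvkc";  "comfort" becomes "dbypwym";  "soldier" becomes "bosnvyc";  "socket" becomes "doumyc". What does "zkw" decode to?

The output letters match the input read backwards, each shifted +10: saloon reversed is noolas. Read the word backwards and shift each letter +10.
Undoing it on zkw: shift back: z−10=p, k−10=a, w−10=m → pam; then reverse → map.

map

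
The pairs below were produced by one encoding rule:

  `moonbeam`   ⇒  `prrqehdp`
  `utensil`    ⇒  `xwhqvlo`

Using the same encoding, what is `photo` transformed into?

Compare letters: m→p is +3, o→r is +3, o→r is +3 — a constant shift. This is a Caesar cipher with shift 3.
On photo: p+3=s, h+3=k, o+3=r, t+3=w, o+3=r.

skrwr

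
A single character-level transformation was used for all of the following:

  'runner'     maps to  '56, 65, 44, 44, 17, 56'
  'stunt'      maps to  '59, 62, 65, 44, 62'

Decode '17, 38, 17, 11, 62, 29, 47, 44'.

r(#18)→56 and u(#21)→65: differences scale by 3, so n = 3·pos + 2. The formula is n = 3×(alphabet index, a=1) + 2.
Decoding 17, 38, 17, 11, 62, 29, 47, 44: 17→(17−2)÷3=5=e, 38→(38−2)÷3=12=l, 17→(17−2)÷3=5=e, 11→(11−2)÷3=3=c, 62→(62−2)÷3=20=t, 29→(29−2)÷3=9=i, 47→(47−2)÷3=15=o, 44→(44−2)÷3=14=n.

election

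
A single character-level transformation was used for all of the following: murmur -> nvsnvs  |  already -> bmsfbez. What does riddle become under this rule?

Every letter moves 1 place later in the alphabet, wrapping around z→a.
On riddle: r+1=s, i+1=j, d+1=e, d+1=e, l+1=m, e+1=f.

sjeemf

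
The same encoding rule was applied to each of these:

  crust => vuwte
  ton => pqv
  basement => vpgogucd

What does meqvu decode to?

The output letters match the input read backwards, each shifted +2: crust reversed is tsurc. The word is reversed, then every letter is shifted forward by 2.
Undoing it on meqvu: shift back: m−2=k, e−2=c, q−2=o, v−2=t, u−2=s → kcots; then reverse → stock.

stock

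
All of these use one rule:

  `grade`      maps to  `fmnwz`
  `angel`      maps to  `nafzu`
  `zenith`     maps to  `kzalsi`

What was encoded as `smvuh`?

truly

g(6)→f(5) and r(17)→m(12) fit y≡3x+13 (mod 26); the inverse of 3 mod 26 is 9. This is an affine cipher: with a=0,…,z=25, each position x becomes (3x+13) mod 26.
Decoding smvuh: s(18)→9·(18−13)≡19=t; m(12)→9·(12−13)≡17=r; v(21)→9·(21−13)≡20=u; u(20)→9·(20−13)≡11=l; h(7)→9·(7−13)≡24=y (all mod 26).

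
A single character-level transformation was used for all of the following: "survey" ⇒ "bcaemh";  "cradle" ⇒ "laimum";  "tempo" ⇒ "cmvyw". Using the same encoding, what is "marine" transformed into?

viaqwm

The shift depends on letter class: consonant s→b is +9, but vowel u→c is +8. Two shifts are in play — +8 for a/e/i/o/u, +9 for every other letter.
On marine: m(cons)+9=v, a(vowel)+8=i, r(cons)+9=a, i(vowel)+8=q, n(cons)+9=w, e(vowel)+8=m.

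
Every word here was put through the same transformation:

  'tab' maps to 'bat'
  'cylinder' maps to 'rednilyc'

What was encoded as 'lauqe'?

equal

The word is simply reversed.
Reversing it on lauqe: then reverse → equal.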